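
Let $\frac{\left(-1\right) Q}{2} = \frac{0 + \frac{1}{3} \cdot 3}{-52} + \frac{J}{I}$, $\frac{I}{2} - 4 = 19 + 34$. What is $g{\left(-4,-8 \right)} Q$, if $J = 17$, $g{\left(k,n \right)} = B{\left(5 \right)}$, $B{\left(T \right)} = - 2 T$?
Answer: $\frac{1925}{741} \approx 2.5978$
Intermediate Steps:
$I = 114$ ($I = 8 + 2 \left(19 + 34\right) = 8 + 2 \cdot 53 = 8 + 106 = 114$)
$g{\left(k,n \right)} = -10$ ($g{\left(k,n \right)} = \left(-2\right) 5 = -10$)
$Q = - \frac{385}{1482}$ ($Q = - 2 \left(\frac{0 + \frac{1}{3} \cdot 3}{-52} + \frac{17}{114}\right) = - 2 \left(\left(0 + \frac{1}{3} \cdot 3\right) \left(- \frac{1}{52}\right) + 17 \cdot \frac{1}{114}\right) = - 2 \left(\left(0 + 1\right) \left(- \frac{1}{52}\right) + \frac{17}{114}\right) = - 2 \left(1 \left(- \frac{1}{52}\right) + \frac{17}{114}\right) = - 2 \left(- \frac{1}{52} + \frac{17}{114}\right) = \left(-2\right) \frac{385}{2964} = - \frac{385}{1482} \approx -0.25978$)
$g{\left(-4,-8 \right)} Q = \left(-10\right) \left(- \frac{385}{1482}\right) = \frac{1925}{741}$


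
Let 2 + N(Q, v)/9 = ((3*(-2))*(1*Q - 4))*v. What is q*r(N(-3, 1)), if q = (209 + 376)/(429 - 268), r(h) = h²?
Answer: 75816000/161 ≈ 4.7091e+5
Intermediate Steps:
N(Q, v) = -18 + 9*v*(24 - 6*Q) (N(Q, v) = -18 + 9*(((3*(-2))*(1*Q - 4))*v) = -18 + 9*((-6*(Q - 4))*v) = -18 + 9*((-6*(-4 + Q))*v) = -18 + 9*((24 - 6*Q)*v) = -18 + 9*(v*(24 - 6*Q)) = -18 + 9*v*(24 - 6*Q))
q = 585/161 ≈ 3.6335
q*r(N(-3, 1)) = 585*(-18 + 216*1 - 54*(-3)*1)²/161 = 585*(-18 + 216 + 162)²/161 = (585/161)*360² = (585/161)*129600 = 75816000/161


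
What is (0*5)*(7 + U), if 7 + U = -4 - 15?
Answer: 0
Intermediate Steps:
U = -26 (U = -7 + (-4 - 15) = -7 - 19 = -26)
(0*5)*(7 + U) = (0*5)*(7 - 26) = 0*(-19) = 0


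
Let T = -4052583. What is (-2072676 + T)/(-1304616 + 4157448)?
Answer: -2041753/950944 ≈ -2.1471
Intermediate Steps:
(-2072676 + T)/(-1304616 + 4157448) = (-2072676 - 4052583)/(-1304616 + 4157448) = -6125259/2852832 = -6125259*1/2852832 = -2041753/950944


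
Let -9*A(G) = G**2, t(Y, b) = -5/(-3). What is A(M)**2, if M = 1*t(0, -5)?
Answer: 625/6561 ≈ 0.095260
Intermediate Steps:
t(Y, b) = 5/3 (t(Y, b) = -5*(-1/3) = 5/3)
M = 5/3 (M = 1*(5/3) = 5/3 ≈ 1.6667)
A(G) = -G**2/9
A(M)**2 = (-(5/3)**2/9)**2 = (-1/9*25/9)**2 = (-25/81)**2 = 625/6561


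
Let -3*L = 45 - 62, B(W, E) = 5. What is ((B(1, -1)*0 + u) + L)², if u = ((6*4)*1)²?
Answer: 3045025/9 ≈ 3.3834e+5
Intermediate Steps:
u = 576 (u = (24*1)² = 24² = 576)
L = 17/3 (L = -(45 - 62)/3 = -⅓*(-17) = 17/3 ≈ 5.6667)
((B(1, -1)*0 + u) + L)² = ((5*0 + 576) + 17/3)² = ((0 + 576) + 17/3)² = (576 + 17/3)² = (1745/3)² = 3045025/9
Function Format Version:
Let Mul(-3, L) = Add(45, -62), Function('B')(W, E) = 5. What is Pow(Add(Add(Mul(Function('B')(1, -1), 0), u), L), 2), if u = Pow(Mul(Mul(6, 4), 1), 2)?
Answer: Rational(3045025, 9) ≈ 3.3834e+5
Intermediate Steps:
u = 576 (u = Pow(Mul(24, 1), 2) = Pow(24, 2) = 576)
L = Rational(17, 3) (L = Mul(Rational(-1, 3), Add(45, -62)) = Mul(Rational(-1, 3), -17) = Rational(17, 3) ≈ 5.6667)
Pow(Add(Add(Mul(Function('B')(1, -1), 0), u), L), 2) = Pow(Add(Add(Mul(5, 0), 576), Rational(17, 3)), 2) = Pow(Add(Add(0, 576), Rational(17, 3)), 2) = Pow(Add(576, Rational(17, 3)), 2) = Pow(Rational(1745, 3), 2) = Rational(3045025, 9)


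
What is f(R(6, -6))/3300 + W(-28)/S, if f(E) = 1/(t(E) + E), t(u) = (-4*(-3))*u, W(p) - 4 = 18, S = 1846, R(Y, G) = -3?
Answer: 108829/9137700 ≈ 0.011910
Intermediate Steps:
W(p) = 22 (W(p) = 4 + 18 = 22)
t(u) = 12*u
f(E) = 1/(13*E) (f(E) = 1/(12*E + E) = 1/(13*E))
f(R(6, -6))/3300 + W(-28)/S = ((1/13)/(-3))/3300 + 22/1846 = ((1/13)*(-1/3))*(1/3300) + 22*(1/1846) = -1/39*1/3300 + 11/923 = -1/128700 + 11/923 = 108829/9137700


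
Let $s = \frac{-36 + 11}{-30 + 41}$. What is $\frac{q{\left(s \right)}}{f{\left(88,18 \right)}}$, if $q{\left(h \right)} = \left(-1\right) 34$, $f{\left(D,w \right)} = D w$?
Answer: $- \frac{17}{792} \approx -0.021465$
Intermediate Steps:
$s = - \frac{25}{11} \approx -2.2727$
$q{\left(h \right)} = -34$
$\frac{q{\left(s \right)}}{f{\left(88,18 \right)}} = - \frac{34}{88 \cdot 18} = - \frac{34}{1584} = \left(-34\right) \frac{1}{1584} = - \frac{17}{792}$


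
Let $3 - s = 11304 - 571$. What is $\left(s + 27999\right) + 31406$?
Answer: $48675$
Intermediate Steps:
$s = -10730$ ($s = 3 - \left(11304 - 571\right) = 3 - 10733 = -10730$)
$\left(s + 27999\right) + 31406 = \left(-10730 + 27999\right) + 31406 = 17269 + 31406 = 48675$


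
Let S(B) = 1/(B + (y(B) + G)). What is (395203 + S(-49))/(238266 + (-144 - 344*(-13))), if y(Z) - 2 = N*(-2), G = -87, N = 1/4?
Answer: 106309605/65257786 ≈ 1.6291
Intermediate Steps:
N = ¼ ≈ 0.25000
y(Z) = 3/2 (y(Z) = 2 + (¼)*(-2) = 2 - ½ = 3/2)
S(B) = 1/(-171/2 + B) (S(B) = 1/(B + (3/2 - 87)) = 1/(B - 171/2) = 1/(-171/2 + B))
(395203 + S(-49))/(238266 + (-144 - 344*(-13))) = (395203 + 2/(-171 + 2*(-49)))/(238266 + (-144 - 344*(-13))) = (395203 + 2/(-171 - 98))/(238266 + (-144 + 4472)) = (395203 + 2/(-269))/(238266 + 4328) = (395203 + 2*(-1/269))/242594 = (395203 - 2/269)*(1/242594) = (106309605/269)*(1/242594) = 106309605/65257786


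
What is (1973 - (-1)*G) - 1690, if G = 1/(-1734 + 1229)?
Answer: 142914/505 ≈ 283.00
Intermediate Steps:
G = -1/505 (G = 1/(-505) = -1/505 ≈ -0.0019802)
(1973 - (-1)*G) - 1690 = (1973 - (-1)*(-1)/505) - 1690 = (1973 - 1*1/505) - 1690 = (1973 - 1/505) - 1690 = 996364/505 - 1690 = 142914/505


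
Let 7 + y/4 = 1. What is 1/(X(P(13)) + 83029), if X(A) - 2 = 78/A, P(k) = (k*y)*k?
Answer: 52/4317611 ≈ 1.2044e-5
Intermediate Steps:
y = -24 (y = -28 + 4*1 = -28 + 4 = -24)
P(k) = -24*k**2 (P(k) = (k*(-24))*k = (-24*k)*k = -24*k**2)
X(A) = 2 + 78/A
1/(X(P(13)) + 83029) = 1/((2 + 78/((-24*13**2))) + 83029) = 1/((2 + 78/((-24*169))) + 83029) = 1/((2 + 78/(-4056)) + 83029) = 1/((2 + 78*(-1/4056)) + 83029) = 1/((2 - 1/52) + 83029) = 1/(103/52 + 83029) = 1/(4317611/52) = 52/4317611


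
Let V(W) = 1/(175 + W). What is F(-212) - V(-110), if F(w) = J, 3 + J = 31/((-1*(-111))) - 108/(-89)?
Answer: -977729/642135 ≈ -1.5226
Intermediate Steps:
J = -14890/9879 (J = -3 + (31/((-1*(-111))) - 108/(-89)) = -3 + (31/111 - 108*(-1/89)) = -3 + (31*(1/111) + 108/89) = -3 + (31/111 + 108/89) = -3 + 14747/9879 = -14890/9879 ≈ -1.5072)
F(w) = -14890/9879
F(-212) - V(-110) = -14890/9879 - 1/(175 - 110) = -14890/9879 - 1/65 = -977729/642135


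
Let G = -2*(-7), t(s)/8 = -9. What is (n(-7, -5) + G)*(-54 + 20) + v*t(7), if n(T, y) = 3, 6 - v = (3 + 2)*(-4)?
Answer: -2450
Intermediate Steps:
t(s) = -72 (t(s) = 8*(-9) = -72)
G = 14
v = 26 (v = 6 - (3 + 2)*(-4) = 6 - 5*(-4) = 6 - 1*(-20) = 6 + 20 = 26)
(n(-7, -5) + G)*(-54 + 20) + v*t(7) = (3 + 14)*(-54 + 20) + 26*(-72) = 17*(-34) - 1872 = -578 - 1872 = -2450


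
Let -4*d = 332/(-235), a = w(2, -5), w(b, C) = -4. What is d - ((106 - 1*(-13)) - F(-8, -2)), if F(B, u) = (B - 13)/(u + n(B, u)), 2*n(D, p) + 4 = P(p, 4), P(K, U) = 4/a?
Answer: -80356/705 ≈ -113.98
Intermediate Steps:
a = -4
d = 83/235 (d = -83/(-235) = -83*(-1)/235 = -1/4*(-332/235) = 83/235 ≈ 0.35319)
P(K, U) = -1 (P(K, U) = 4/(-4) = 4*(-1/4) = -1)
n(D, p) = -5/2 (n(D, p) = -2 + (1/2)*(-1) = -2 - 1/2 = -5/2)
F(B, u) = (-13 + B)/(-5/2 + u) (F(B, u) = (B - 13)/(u - 5/2) = (-13 + B)/(-5/2 + u))
d - ((106 - 1*(-13)) - F(-8, -2)) = 83/235 - ((106 - 1*(-13)) - 2*(-13 - 8)/(-5 + 2*(-2))) = 83/235 - ((106 + 13) - 2*(-21)/(-5 - 4)) = 83/235 - (119 - 2*(-21)/(-9)) = 83/235 - (119 - 2*(-1)*(-21)/9) = 83/235 - (119 - 1*14/3) = 83/235 - (119 - 14/3) = 83/235 - 1*343/3 = 83/235 - 343/3 = -80356/705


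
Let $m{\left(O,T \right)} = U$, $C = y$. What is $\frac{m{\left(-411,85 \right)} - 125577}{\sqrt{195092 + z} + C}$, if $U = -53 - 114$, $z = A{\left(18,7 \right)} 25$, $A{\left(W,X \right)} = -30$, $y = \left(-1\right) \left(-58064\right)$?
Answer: $- \frac{3650599808}{1685616877} + \frac{62872 \sqrt{194342}}{1685616877} \approx -2.1493$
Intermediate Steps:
$y = 58064$
$C = 58064$
$z = -750$ ($z = \left(-30\right) 25 = -750$)
$U = -167$
$m{\left(O,T \right)} = -167$
$\frac{m{\left(-411,85 \right)} - 125577}{\sqrt{195092 + z} + C} = \frac{-167 - 125577}{\sqrt{195092 - 750} + 58064} = - \frac{125744}{\sqrt{194342} + 58064} = - \frac{125744}{58064 + \sqrt{194342}}$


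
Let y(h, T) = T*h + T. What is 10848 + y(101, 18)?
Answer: 12684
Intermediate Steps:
y(h, T) = T + T*h
10848 + y(101, 18) = 10848 + 18*(1 + 101) = 10848 + 18*102 = 10848 + 1836 = 12684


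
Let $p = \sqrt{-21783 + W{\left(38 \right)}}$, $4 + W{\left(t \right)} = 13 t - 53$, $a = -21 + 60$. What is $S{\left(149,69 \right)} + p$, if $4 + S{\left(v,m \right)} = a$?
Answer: $35 + i \sqrt{21346} \approx 35.0 + 146.1 i$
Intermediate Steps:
$a = 39$
$S{\left(v,m \right)} = 35$ ($S{\left(v,m \right)} = -4 + 39 = 35$)
$W{\left(t \right)} = -57 + 13 t$ ($W{\left(t \right)} = -4 + \left(13 t - 53\right) = -4 + \left(-53 + 13 t\right) = -57 + 13 t$)
$p = i \sqrt{21346}$ ($p = \sqrt{-21783 + \left(-57 + 13 \cdot 38\right)} = \sqrt{-21783 + \left(-57 + 494\right)} = \sqrt{-21783 + 437} = \sqrt{-21346} = i \sqrt{21346} \approx 146.1 i$)
$S{\left(149,69 \right)} + p = 35 + i \sqrt{21346}$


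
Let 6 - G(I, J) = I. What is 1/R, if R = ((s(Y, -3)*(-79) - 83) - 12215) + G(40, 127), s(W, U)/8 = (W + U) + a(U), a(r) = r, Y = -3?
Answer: -1/6644 ≈ -0.00015051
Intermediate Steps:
G(I, J) = 6 - I
s(W, U) = 8*W + 16*U (s(W, U) = 8*((W + U) + U) = 8*((U + W) + U) = 8*(W + 2*U) = 8*W + 16*U)
R = -6644 (R = (((8*(-3) + 16*(-3))*(-79) - 83) - 12215) + (6 - 1*40) = (((-24 - 48)*(-79) - 83) - 12215) + (6 - 40) = ((-72*(-79) - 83) - 12215) - 34 = ((5688 - 83) - 12215) - 34 = (5605 - 12215) - 34 = -6610 - 34 = -6644)
1/R = 1/(-6644) = -1/6644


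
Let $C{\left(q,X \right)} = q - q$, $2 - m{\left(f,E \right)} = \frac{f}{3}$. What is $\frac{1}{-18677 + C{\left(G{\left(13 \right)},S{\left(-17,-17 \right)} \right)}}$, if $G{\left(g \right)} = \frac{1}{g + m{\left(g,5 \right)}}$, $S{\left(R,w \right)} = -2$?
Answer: $- \frac{1}{18677} \approx -5.3542 \cdot 10^{-5}$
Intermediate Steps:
$m{\left(f,E \right)} = 2 - \frac{f}{3}$
$G{\left(g \right)} = \frac{1}{2 + \frac{2 g}{3}}$ ($G{\left(g \right)} = \frac{1}{g - \left(-2 + \frac{g}{3}\right)} = \frac{1}{2 + \frac{2 g}{3}}$)
$C{\left(q,X \right)} = 0$
$\frac{1}{-18677 + C{\left(G{\left(13 \right)},S{\left(-17,-17 \right)} \right)}} = \frac{1}{-18677 + 0} = \frac{1}{-18677} = - \frac{1}{18677}$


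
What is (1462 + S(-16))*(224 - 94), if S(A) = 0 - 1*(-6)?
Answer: 190840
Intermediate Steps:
S(A) = 6 (S(A) = 0 + 6 = 6)
(1462 + S(-16))*(224 - 94) = (1462 + 6)*(224 - 94) = 1468*130 = 190840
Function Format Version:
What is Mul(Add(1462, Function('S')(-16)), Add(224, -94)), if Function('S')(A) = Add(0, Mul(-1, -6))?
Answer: 190840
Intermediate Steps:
Function('S')(A) = 6 (Function('S')(A) = Add(0, 6) = 6)
Mul(Add(1462, Function('S')(-16)), Add(224, -94)) = Mul(Add(1462, 6), Add(224, -94)) = Mul(1468, 130) = 190840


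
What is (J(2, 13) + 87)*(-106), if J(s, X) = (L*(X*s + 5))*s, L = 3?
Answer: -28938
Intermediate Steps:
J(s, X) = s*(15 + 3*X*s) (J(s, X) = (3*(X*s + 5))*s = (3*(5 + X*s))*s = (15 + 3*X*s)*s = s*(15 + 3*X*s))
(J(2, 13) + 87)*(-106) = (3*2*(5 + 13*2) + 87)*(-106) = (3*2*(5 + 26) + 87)*(-106) = (3*2*31 + 87)*(-106) = (186 + 87)*(-106) = 273*(-106) = -28938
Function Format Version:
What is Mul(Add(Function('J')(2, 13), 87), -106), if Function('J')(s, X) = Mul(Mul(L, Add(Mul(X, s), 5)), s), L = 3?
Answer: -28938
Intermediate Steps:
Function('J')(s, X) = Mul(s, Add(15, Mul(3, X, s))) (Function('J')(s, X) = Mul(Mul(3, Add(Mul(X, s), 5)), s) = Mul(Mul(3, Add(5, Mul(X, s))), s) = Mul(Add(15, Mul(3, X, s)), s) = Mul(s, Add(15, Mul(3, X, s))))
Mul(Add(Function('J')(2, 13), 87), -106) = Mul(Add(Mul(3, 2, Add(5, Mul(13, 2))), 87), -106) = Mul(Add(Mul(3, 2, Add(5, 26)), 87), -106) = Mul(Add(Mul(3, 2, 31), 87), -106) = Mul(Add(186, 87), -106) = Mul(273, -106) = -28938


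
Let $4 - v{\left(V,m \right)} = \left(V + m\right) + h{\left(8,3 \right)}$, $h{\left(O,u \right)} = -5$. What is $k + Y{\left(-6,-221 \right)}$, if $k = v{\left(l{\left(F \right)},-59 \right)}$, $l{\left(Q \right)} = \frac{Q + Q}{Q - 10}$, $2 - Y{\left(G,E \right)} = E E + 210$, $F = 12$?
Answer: $-48993$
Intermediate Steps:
$Y{\left(G,E \right)} = -208 - E^{2}$ ($Y{\left(G,E \right)} = 2 - \left(E E + 210\right) = 2 - \left(E^{2} + 210\right) = 2 - \left(210 + E^{2}\right) = -208 - E^{2}$)
$l{\left(Q \right)} = \frac{2 Q}{-10 + Q}$
$v{\left(V,m \right)} = 9 - V - m$ ($v{\left(V,m \right)} = 4 - \left(\left(V + m\right) - 5\right) = 4 - \left(-5 + V + m\right) = 9 - V - m$)
$k = 56$ ($k = 9 - 2 \cdot 12 \frac{1}{-10 + 12} - -59 = 9 - 2 \cdot 12 \cdot \frac{1}{2} + 59 = 9 - 12 + 59 = 56$)
$k + Y{\left(-6,-221 \right)} = 56 - 49049 = -48993$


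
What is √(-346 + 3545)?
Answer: √3199 ≈ 56.560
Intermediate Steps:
√(-346 + 3545) = √3199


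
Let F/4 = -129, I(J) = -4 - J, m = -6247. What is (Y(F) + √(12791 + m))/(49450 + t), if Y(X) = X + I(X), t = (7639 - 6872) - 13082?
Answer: -4/37135 + 4*√409/37135 ≈ 0.0020707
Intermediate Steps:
t = -12315 (t = 767 - 13082 = -12315)
F = -516 (F = 4*(-129) = -516)
Y(X) = -4 (Y(X) = X + (-4 - X) = -4)
(Y(F) + √(12791 + m))/(49450 + t) = (-4 + √(12791 - 6247))/(49450 - 12315) = (-4 + √6544)/37135 = (-4 + 4*√409)*(1/37135) = -4/37135 + 4*√409/37135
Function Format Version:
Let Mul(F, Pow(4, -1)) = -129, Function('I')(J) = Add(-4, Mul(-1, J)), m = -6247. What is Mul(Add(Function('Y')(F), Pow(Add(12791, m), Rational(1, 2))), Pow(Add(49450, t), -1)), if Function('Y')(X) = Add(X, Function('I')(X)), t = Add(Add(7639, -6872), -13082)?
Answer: Add(Rational(-4, 37135), Mul(Rational(4, 37135), Pow(409, Rational(1, 2)))) ≈ 0.0020707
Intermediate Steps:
t = -12315 (t = Add(767, -13082) = -12315)
F = -516 (F = Mul(4, -129) = -516)
Function('Y')(X) = -4 (Function('Y')(X) = Add(X, Add(-4, Mul(-1, X))) = -4)
Mul(Add(Function('Y')(F), Pow(Add(12791, m), Rational(1, 2))), Pow(Add(49450, t), -1)) = Mul(Add(-4, Pow(Add(12791, -6247), Rational(1, 2))), Pow(Add(49450, -12315), -1)) = Mul(Add(-4, Pow(6544, Rational(1, 2))), Pow(37135, -1)) = Mul(Add(-4, Mul(4, Pow(409, Rational(1, 2)))), Rational(1, 37135)) = Add(Rational(-4, 37135), Mul(Rational(4, 37135), Pow(409, Rational(1, 2))))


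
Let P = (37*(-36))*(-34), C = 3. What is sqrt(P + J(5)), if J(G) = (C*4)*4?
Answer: 2*sqrt(11334) ≈ 212.92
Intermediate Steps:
J(G) = 48 (J(G) = (3*4)*4 = 12*4 = 48)
P = 45288 (P = -1332*(-34) = 45288)
sqrt(P + J(5)) = sqrt(45288 + 48) = sqrt(45336) = 2*sqrt(11334)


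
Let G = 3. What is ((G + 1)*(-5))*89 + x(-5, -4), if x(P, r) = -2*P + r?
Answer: -1774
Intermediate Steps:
x(P, r) = r - 2*P
((G + 1)*(-5))*89 + x(-5, -4) = ((3 + 1)*(-5))*89 + (-4 - 2*(-5)) = (4*(-5))*89 + (-4 + 10) = -20*89 + 6 = -1780 + 6 = -1774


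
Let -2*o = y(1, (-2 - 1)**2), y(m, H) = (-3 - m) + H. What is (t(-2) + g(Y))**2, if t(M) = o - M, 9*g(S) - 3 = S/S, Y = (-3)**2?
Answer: 1/324 ≈ 0.0030864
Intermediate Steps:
Y = 9
g(S) = 4/9 (g(S) = 1/3 + (S/S)/9 = 1/3 + (1/9)*1 = 1/3 + 1/9 = 4/9)
y(m, H) = -3 + H - m
o = -5/2 (o = -(-3 + (-2 - 1)**2 - 1*1)/2 = -(-3 + (-3)**2 - 1)/2 = -(-3 + 9 - 1)/2 = -1/2*5 = -5/2 ≈ -2.5000)
t(M) = -5/2 - M
(t(-2) + g(Y))**2 = ((-5/2 - 1*(-2)) + 4/9)**2 = ((-5/2 + 2) + 4/9)**2 = (-1/2 + 4/9)**2 = (-1/18)**2 = 1/324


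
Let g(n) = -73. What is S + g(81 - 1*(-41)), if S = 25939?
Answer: 25866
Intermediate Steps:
S + g(81 - 1*(-41)) = 25939 - 73 = 25866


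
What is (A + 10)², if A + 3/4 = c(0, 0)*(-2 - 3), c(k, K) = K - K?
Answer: 1369/16 ≈ 85.563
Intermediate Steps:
c(k, K) = 0
A = -¾ (A = -¾ + 0*(-2 - 3) = -¾ + 0*(-5) = -¾ + 0 = -¾ ≈ -0.75000)
(A + 10)² = (-¾ + 10)² = (37/4)² = 1369/16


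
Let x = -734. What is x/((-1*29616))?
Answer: 367/14808 ≈ 0.024784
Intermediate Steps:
x/((-1*29616)) = -734/((-1*29616)) = -734/(-29616) = -734*(-1/29616) = 367/14808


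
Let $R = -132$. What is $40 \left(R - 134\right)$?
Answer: $-10640$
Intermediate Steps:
$40 \left(R - 134\right) = 40 \left(-132 - 134\right) = 40 \left(-266\right) = -10640$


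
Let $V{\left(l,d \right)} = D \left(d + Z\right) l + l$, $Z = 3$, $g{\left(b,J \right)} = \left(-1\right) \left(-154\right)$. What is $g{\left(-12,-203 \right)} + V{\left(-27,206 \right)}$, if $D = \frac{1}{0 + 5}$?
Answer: $- \frac{5008}{5} \approx -1001.6$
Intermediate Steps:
$g{\left(b,J \right)} = 154$
$D = \frac{1}{5} \approx 0.2$
$V{\left(l,d \right)} = l + l \left(\frac{3}{5} + \frac{d}{5}\right)$ ($V{\left(l,d \right)} = \frac{d + 3}{5} l + l = \frac{3 + d}{5} l + l = \left(\frac{3}{5} + \frac{d}{5}\right) l + l = l \left(\frac{3}{5} + \frac{d}{5}\right) + l = l + l \left(\frac{3}{5} + \frac{d}{5}\right)$)
$g{\left(-12,-203 \right)} + V{\left(-27,206 \right)} = 154 + \frac{1}{5} \left(-27\right) \left(8 + 206\right) = 154 + \frac{1}{5} \left(-27\right) 214 = 154 - \frac{5778}{5} = - \frac{5008}{5}$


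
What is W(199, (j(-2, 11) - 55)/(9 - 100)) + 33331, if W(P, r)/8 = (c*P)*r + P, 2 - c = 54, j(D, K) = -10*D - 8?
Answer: -29363/7 ≈ -4194.7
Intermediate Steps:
j(D, K) = -8 - 10*D
c = -52 (c = 2 - 1*54 = 2 - 54 = -52)
W(P, r) = 8*P - 416*P*r (W(P, r) = 8*((-52*P)*r + P) = 8*(-52*P*r + P) = 8*(P - 52*P*r) = 8*P - 416*P*r)
W(199, (j(-2, 11) - 55)/(9 - 100)) + 33331 = 8*199*(1 - 52*((-8 - 10*(-2)) - 55)/(9 - 100)) + 33331 = 8*199*(1 - 52*((-8 + 20) - 55)/(-91)) + 33331 = 8*199*(1 - 52*(12 - 55)*(-1)/91) + 33331 = 8*199*(1 - (-2236)*(-1)/91) + 33331 = 8*199*(1 - 52*43/91) + 33331 = 8*199*(1 - 172/7) + 33331 = 8*199*(-165/7) + 33331 = -262680/7 + 33331 = -29363/7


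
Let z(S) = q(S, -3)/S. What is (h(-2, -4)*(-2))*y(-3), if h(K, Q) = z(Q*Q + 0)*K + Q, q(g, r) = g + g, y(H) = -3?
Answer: -48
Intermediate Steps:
q(g, r) = 2*g
z(S) = 2 (z(S) = (2*S)/S = 2)
h(K, Q) = Q + 2*K (h(K, Q) = 2*K + Q = Q + 2*K)
(h(-2, -4)*(-2))*y(-3) = ((-4 + 2*(-2))*(-2))*(-3) = ((-4 - 4)*(-2))*(-3) = -8*(-2)*(-3) = 16*(-3) = -48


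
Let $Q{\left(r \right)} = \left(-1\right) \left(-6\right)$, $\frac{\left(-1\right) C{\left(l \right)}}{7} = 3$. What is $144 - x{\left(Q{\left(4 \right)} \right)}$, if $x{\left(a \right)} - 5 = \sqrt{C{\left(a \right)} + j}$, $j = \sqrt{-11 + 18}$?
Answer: $139 - \sqrt{-21 + \sqrt{7}} \approx 139.0 - 4.2842 i$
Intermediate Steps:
$C{\left(l \right)} = -21$ ($C{\left(l \right)} = \left(-7\right) 3 = -21$)
$Q{\left(r \right)} = 6$
$j = \sqrt{7} \approx 2.6458$
$x{\left(a \right)} = 5 + \sqrt{-21 + \sqrt{7}}$
$144 - x{\left(Q{\left(4 \right)} \right)} = 144 - \left(5 + \sqrt{-21 + \sqrt{7}}\right) = 139 - \sqrt{-21 + \sqrt{7}}$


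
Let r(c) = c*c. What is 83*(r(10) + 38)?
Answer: 11454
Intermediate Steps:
r(c) = c²
83*(r(10) + 38) = 83*(10² + 38) = 83*(100 + 38) = 83*138 = 11454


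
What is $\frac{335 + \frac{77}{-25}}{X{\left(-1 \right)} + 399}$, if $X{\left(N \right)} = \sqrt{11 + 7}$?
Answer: $\frac{367878}{442175} - \frac{2766 \sqrt{2}}{442175} \approx 0.82313$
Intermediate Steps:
$X{\left(N \right)} = 3 \sqrt{2}$ ($X{\left(N \right)} = \sqrt{18} = 3 \sqrt{2}$)
$\frac{335 + \frac{77}{-25}}{X{\left(-1 \right)} + 399} = \frac{335 + \frac{77}{-25}}{3 \sqrt{2} + 399} = \frac{335 + 77 \left(- \frac{1}{25}\right)}{399 + 3 \sqrt{2}} = \frac{335 - \frac{77}{25}}{399 + 3 \sqrt{2}} = \frac{8298}{25 \left(399 + 3 \sqrt{2}\right)}$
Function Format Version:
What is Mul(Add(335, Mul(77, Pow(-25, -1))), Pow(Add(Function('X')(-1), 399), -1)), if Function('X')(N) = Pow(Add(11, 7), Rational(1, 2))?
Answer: Add(Rational(367878, 442175), Mul(Rational(-2766, 442175), Pow(2, Rational(1, 2)))) ≈ 0.82313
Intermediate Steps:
Function('X')(N) = Mul(3, Pow(2, Rational(1, 2))) (Function('X')(N) = Pow(18, Rational(1, 2)) = Mul(3, Pow(2, Rational(1, 2))))
Mul(Add(335, Mul(77, Pow(-25, -1))), Pow(Add(Function('X')(-1), 399), -1)) = Mul(Add(335, Mul(77, Pow(-25, -1))), Pow(Add(Mul(3, Pow(2, Rational(1, 2))), 399), -1)) = Mul(Add(335, Mul(77, Rational(-1, 25))), Pow(Add(399, Mul(3, Pow(2, Rational(1, 2)))), -1)) = Mul(Add(335, Rational(-77, 25)), Pow(Add(399, Mul(3, Pow(2, Rational(1, 2)))), -1)) = Mul(Rational(8298, 25), Pow(Add(399, Mul(3, Pow(2, Rational(1, 2)))), -1))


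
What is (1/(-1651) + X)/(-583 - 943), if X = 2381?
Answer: -1965515/1259713 ≈ -1.5603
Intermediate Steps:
(1/(-1651) + X)/(-583 - 943) = (1/(-1651) + 2381)/(-583 - 943) = (-1/1651 + 2381)/(-1526) = (3931030/1651)*(-1/1526) = -1965515/1259713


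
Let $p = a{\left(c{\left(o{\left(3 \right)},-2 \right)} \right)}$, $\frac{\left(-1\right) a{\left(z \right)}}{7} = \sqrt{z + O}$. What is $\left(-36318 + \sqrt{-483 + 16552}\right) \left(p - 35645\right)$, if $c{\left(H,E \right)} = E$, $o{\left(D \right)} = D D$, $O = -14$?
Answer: $\left(35645 + 28 i\right) \left(36318 - \sqrt{16069}\right) \approx 1.29 \cdot 10^{9} + 1.0134 \cdot 10^{6} i$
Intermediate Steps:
$o{\left(D \right)} = D^{2}$
$a{\left(z \right)} = - 7 \sqrt{-14 + z}$ ($a{\left(z \right)} = - 7 \sqrt{z - 14} = - 7 \sqrt{-14 + z}$)
$p = - 28 i$ ($p = - 7 \sqrt{-14 - 2} = - 7 \sqrt{-16} = - 7 \cdot 4 i = - 28 i \approx - 28.0 i$)
$\left(-36318 + \sqrt{-483 + 16552}\right) \left(p - 35645\right) = \left(-36318 + \sqrt{-483 + 16552}\right) \left(- 28 i - 35645\right) = \left(-36318 + \sqrt{16069}\right) \left(-35645 - 28 i\right)$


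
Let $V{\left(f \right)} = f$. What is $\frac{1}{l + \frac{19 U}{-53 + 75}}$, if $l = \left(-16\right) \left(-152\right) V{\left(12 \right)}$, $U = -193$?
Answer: $\frac{22}{638381} \approx 3.4462 \cdot 10^{-5}$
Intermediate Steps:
$l = 29184$ ($l = \left(-16\right) \left(-152\right) 12 = 2432 \cdot 12 = 29184$)
$\frac{1}{l + \frac{19 U}{-53 + 75}} = \frac{1}{29184 + \frac{19 \left(-193\right)}{-53 + 75}} = \frac{1}{29184 - \frac{3667}{22}} = \frac{1}{\frac{638381}{22}} = \frac{22}{638381}$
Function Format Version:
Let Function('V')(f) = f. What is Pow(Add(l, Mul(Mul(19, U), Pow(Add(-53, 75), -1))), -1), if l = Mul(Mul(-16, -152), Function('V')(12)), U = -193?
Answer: Rational(22, 638381) ≈ 3.4462e-5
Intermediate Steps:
l = 29184 (l = Mul(Mul(-16, -152), 12) = Mul(2432, 12) = 29184)
Pow(Add(l, Mul(Mul(19, U), Pow(Add(-53, 75), -1))), -1) = Pow(Add(29184, Mul(Mul(19, -193), Pow(Add(-53, 75), -1))), -1) = Pow(Add(29184, Mul(-3667, Pow(22, -1))), -1) = Pow(Add(29184, Mul(-3667, Rational(1, 22))), -1) = Pow(Add(29184, Rational(-3667, 22)), -1) = Pow(Rational(638381, 22), -1) = Rational(22, 638381)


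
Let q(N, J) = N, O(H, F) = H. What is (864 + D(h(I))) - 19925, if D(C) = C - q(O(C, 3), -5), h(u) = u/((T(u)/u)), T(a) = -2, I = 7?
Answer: -19061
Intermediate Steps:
h(u) = -u**2/2 (h(u) = u/((-2/u)) = u*(-u/2) = -u**2/2)
D(C) = 0 (D(C) = C - C = 0)
(864 + D(h(I))) - 19925 = (864 + 0) - 19925 = 864 - 19925 = -19061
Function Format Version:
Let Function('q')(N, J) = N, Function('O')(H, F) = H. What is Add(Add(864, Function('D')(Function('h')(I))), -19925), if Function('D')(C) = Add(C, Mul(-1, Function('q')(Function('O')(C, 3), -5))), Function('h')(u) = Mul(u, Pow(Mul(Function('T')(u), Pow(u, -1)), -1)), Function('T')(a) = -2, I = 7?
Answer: -19061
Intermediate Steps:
Function('h')(u) = Mul(Rational(-1, 2), Pow(u, 2)) (Function('h')(u) = Mul(u, Pow(Mul(-2, Pow(u, -1)), -1)) = Mul(u, Mul(Rational(-1, 2), u)) = Mul(Rational(-1, 2), Pow(u, 2)))
Function('D')(C) = 0 (Function('D')(C) = Add(C, Mul(-1, C)) = 0)
Add(Add(864, Function('D')(Function('h')(I))), -19925) = Add(Add(864, 0), -19925) = Add(864, -19925) = -19061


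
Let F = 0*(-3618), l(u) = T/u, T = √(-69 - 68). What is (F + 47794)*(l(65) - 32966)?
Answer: -1575577004 + 47794*I*√137/65 ≈ -1.5756e+9 + 8606.4*I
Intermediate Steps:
T = I*√137 (T = √(-137) = I*√137 ≈ 11.705*I)
l(u) = I*√137/u (l(u) = (I*√137)/u = I*√137/u)
F = 0
(F + 47794)*(l(65) - 32966) = (0 + 47794)*(I*√137/65 - 32966) = 47794*(I*√137*(1/65) - 32966) = 47794*(I*√137/65 - 32966) = 47794*(-32966 + I*√137/65) = -1575577004 + 47794*I*√137/65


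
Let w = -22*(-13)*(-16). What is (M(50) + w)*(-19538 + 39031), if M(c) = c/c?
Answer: -89180475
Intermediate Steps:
M(c) = 1
w = -4576 (w = 286*(-16) = -4576)
(M(50) + w)*(-19538 + 39031) = (1 - 4576)*(-19538 + 39031) = -4575*19493 = -89180475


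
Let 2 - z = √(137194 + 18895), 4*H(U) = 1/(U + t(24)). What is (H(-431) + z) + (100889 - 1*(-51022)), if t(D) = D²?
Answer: 88109541/580 - √156089 ≈ 1.5152e+5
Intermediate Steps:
H(U) = 1/(4*(576 + U)) (H(U) = 1/(4*(U + 24²)) = 1/(4*(U + 576)) = 1/(4*(576 + U)))
z = 2 - √156089 (z = 2 - √(137194 + 18895) = 2 - √156089 ≈ -393.08)
(H(-431) + z) + (100889 - 1*(-51022)) = (1/(4*(576 - 431)) + (2 - √156089)) + (100889 - 1*(-51022)) = ((¼)/145 + (2 - √156089)) + (100889 + 51022) = ((¼)*(1/145) + (2 - √156089)) + 151911 = (1/580 + (2 - √156089)) + 151911 = (1161/580 - √156089) + 151911 = 88109541/580 - √156089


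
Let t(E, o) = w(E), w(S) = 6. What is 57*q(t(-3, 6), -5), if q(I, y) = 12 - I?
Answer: 342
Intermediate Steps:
t(E, o) = 6
57*q(t(-3, 6), -5) = 57*(12 - 1*6) = 57*(12 - 6) = 57*6 = 342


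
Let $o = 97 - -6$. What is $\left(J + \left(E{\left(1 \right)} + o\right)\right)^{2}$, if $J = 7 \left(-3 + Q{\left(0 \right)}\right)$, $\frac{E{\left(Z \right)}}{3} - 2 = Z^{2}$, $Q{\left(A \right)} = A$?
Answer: $8281$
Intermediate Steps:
$o = 103$ ($o = 97 + 6 = 103$)
$E{\left(Z \right)} = 6 + 3 Z^{2}$
$J = -21$ ($J = 7 \left(-3 + 0\right) = 7 \left(-3\right) = -21$)
$\left(J + \left(E{\left(1 \right)} + o\right)\right)^{2} = \left(-21 + \left(\left(6 + 3 \cdot 1^{2}\right) + 103\right)\right)^{2} = \left(-21 + \left(\left(6 + 3 \cdot 1\right) + 103\right)\right)^{2} = \left(-21 + \left(\left(6 + 3\right) + 103\right)\right)^{2} = \left(-21 + \left(9 + 103\right)\right)^{2} = \left(-21 + 112\right)^{2} = 91^{2} = 8281$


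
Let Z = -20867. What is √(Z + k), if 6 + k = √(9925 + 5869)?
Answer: √(-20873 + √15794) ≈ 144.04*I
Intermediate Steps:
k = -6 + √15794 (k = -6 + √(9925 + 5869) = -6 + √15794 ≈ 119.67)
√(Z + k) = √(-20867 + (-6 + √15794)) = √(-20873 + √15794)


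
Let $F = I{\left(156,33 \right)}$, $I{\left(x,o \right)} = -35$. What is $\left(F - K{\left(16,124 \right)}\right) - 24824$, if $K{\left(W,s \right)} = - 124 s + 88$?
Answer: $-9571$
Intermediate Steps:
$K{\left(W,s \right)} = 88 - 124 s$
$F = -35$
$\left(F - K{\left(16,124 \right)}\right) - 24824 = \left(-35 - \left(88 - 15376\right)\right) - 24824 = \left(-35 - -15288\right) - 24824 = \left(-35 + 15288\right) - 24824 = 15253 - 24824 = -9571$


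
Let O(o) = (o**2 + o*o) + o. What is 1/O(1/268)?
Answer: 35912/135 ≈ 266.01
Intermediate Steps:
O(o) = o + 2*o**2 (O(o) = (o**2 + o**2) + o = 2*o**2 + o = o + 2*o**2)
1/O(1/268) = 1/((1 + 2/268)/268) = 1/((1 + 2*(1/268))/268) = 1/((1 + 1/134)/268) = 1/((1/268)*(135/134)) = 1/(135/35912) = 35912/135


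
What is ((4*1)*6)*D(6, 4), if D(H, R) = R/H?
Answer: 16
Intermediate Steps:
((4*1)*6)*D(6, 4) = ((4*1)*6)*(4/6) = (4*6)*(4*(1/6)) = 24*(2/3) = 16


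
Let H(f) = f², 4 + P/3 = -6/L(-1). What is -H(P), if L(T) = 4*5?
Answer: -16641/100 ≈ -166.41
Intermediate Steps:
L(T) = 20
P = -129/10 (P = -12 + 3*(-6/20) = -12 + 3*(-6*1/20) = -12 + 3*(-3/10) = -12 - 9/10 = -129/10 ≈ -12.900)
-H(P) = -(-129/10)² = -1*16641/100 = -16641/100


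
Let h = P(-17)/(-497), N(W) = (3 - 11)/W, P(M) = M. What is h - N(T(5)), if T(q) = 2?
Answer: 2005/497 ≈ 4.0342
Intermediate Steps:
N(W) = -8/W
h = 17/497 (h = -17/(-497) = -17*(-1/497) = 17/497 ≈ 0.034205)
h - N(T(5)) = 17/497 - (-8)/2 = 17/497 - 1*(-4) = 17/497 + 4 = 2005/497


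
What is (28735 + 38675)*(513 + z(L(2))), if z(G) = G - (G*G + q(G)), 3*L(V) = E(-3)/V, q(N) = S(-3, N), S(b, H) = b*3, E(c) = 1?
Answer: 70394765/2 ≈ 3.5197e+7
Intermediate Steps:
S(b, H) = 3*b
q(N) = -9 (q(N) = 3*(-3) = -9)
L(V) = 1/(3*V) (L(V) = (1/V)/3 = 1/(3*V))
z(G) = 9 + G - G² (z(G) = G - (G*G - 9) = G - (G² - 9) = G - (-9 + G²) = G + (9 - G²) = 9 + G - G²)
(28735 + 38675)*(513 + z(L(2))) = (28735 + 38675)*(513 + (9 + (⅓)/2 - ((⅓)/2)²)) = 67410*(513 + (9 + (⅓)*(½) - ((⅓)*(½))²)) = 67410*(513 + (9 + ⅙ - (⅙)²)) = 67410*(513 + (9 + ⅙ - 1*1/36)) = 67410*(513 + (9 + ⅙ - 1/36)) = 67410*(513 + 329/36) = 67410*(18797/36) = 70394765/2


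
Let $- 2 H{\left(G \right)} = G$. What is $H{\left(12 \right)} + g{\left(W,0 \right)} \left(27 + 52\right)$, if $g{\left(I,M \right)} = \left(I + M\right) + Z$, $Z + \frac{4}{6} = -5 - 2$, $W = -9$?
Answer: $- \frac{3968}{3} \approx -1322.7$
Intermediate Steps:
$H{\left(G \right)} = - \frac{G}{2}$
$Z = - \frac{23}{3}$ ($Z = - \frac{2}{3} - 7 = - \frac{23}{3} \approx -7.6667$)
$g{\left(I,M \right)} = - \frac{23}{3} + I + M$ ($g{\left(I,M \right)} = \left(I + M\right) - \frac{23}{3} = - \frac{23}{3} + I + M$)
$H{\left(12 \right)} + g{\left(W,0 \right)} \left(27 + 52\right) = \left(- \frac{1}{2}\right) 12 + \left(- \frac{23}{3} - 9 + 0\right) \left(27 + 52\right) = -6 - \frac{3950}{3} = - \frac{3968}{3}$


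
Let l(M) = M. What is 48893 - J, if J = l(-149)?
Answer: 49042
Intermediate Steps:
J = -149
48893 - J = 48893 - 1*(-149) = 48893 + 149 = 49042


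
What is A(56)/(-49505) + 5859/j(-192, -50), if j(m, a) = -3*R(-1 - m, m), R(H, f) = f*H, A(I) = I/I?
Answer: 32215531/605149120 ≈ 0.053236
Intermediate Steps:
A(I) = 1
R(H, f) = H*f
j(m, a) = -3*m*(-1 - m) (j(m, a) = -3*(-1 - m)*m = -3*m*(-1 - m))
A(56)/(-49505) + 5859/j(-192, -50) = 1/(-49505) + 5859/((3*(-192)*(1 - 192))) = 1*(-1/49505) + 5859/((3*(-192)*(-191))) = -1/49505 + 5859/110016 = -1/49505 + 5859*(1/110016) = -1/49505 + 651/12224 = 32215531/605149120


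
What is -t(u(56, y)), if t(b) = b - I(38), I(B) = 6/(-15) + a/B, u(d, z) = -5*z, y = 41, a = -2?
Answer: 19432/95 ≈ 204.55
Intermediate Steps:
I(B) = -⅖ - 2/B (I(B) = 6/(-15) - 2/B = 6*(-1/15) - 2/B = -⅖ - 2/B)
t(b) = 43/95 + b (t(b) = b - (-⅖ - 2/38) = b - (-⅖ - 2*1/38) = b - (-⅖ - 1/19) = b - 1*(-43/95) = b + 43/95 = 43/95 + b)
-t(u(56, y)) = -(43/95 - 5*41) = -(43/95 - 205) = -1*(-19432/95) = 19432/95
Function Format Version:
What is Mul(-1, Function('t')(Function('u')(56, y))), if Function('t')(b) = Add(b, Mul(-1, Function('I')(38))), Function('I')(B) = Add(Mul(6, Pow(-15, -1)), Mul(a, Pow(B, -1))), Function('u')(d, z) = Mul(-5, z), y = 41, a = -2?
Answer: Rational(19432, 95) ≈ 204.55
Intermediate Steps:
Function('I')(B) = Add(Rational(-2, 5), Mul(-2, Pow(B, -1))) (Function('I')(B) = Add(Mul(6, Pow(-15, -1)), Mul(-2, Pow(B, -1))) = Add(Mul(6, Rational(-1, 15)), Mul(-2, Pow(B, -1))) = Add(Rational(-2, 5), Mul(-2, Pow(B, -1))))
Function('t')(b) = Add(Rational(43, 95), b) (Function('t')(b) = Add(b, Mul(-1, Add(Rational(-2, 5), Mul(-2, Pow(38, -1))))) = Add(b, Mul(-1, Add(Rational(-2, 5), Mul(-2, Rational(1, 38))))) = Add(b, Mul(-1, Add(Rational(-2, 5), Rational(-1, 19)))) = Add(b, Mul(-1, Rational(-43, 95))) = Add(b, Rational(43, 95)) = Add(Rational(43, 95), b))
Mul(-1, Function('t')(Function('u')(56, y))) = Mul(-1, Add(Rational(43, 95), Mul(-5, 41))) = Mul(-1, Add(Rational(43, 95), -205)) = Mul(-1, Rational(-19432, 95)) = Rational(19432, 95)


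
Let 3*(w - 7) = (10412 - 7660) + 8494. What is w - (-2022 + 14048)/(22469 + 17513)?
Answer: 225220558/59973 ≈ 3755.4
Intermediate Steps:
w = 11267/3 (w = 7 + ((10412 - 7660) + 8494)/3 = 7 + (2752 + 8494)/3 = 7 + (⅓)*11246 = 7 + 11246/3 = 11267/3 ≈ 3755.7)
w - (-2022 + 14048)/(22469 + 17513) = 11267/3 - (-2022 + 14048)/(22469 + 17513) = 11267/3 - 12026/39982 = 11267/3 - 1*6013/19991 = 11267/3 - 6013/19991 = 225220558/59973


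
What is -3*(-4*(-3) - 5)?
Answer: -21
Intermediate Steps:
-3*(-4*(-3) - 5) = -3*(12 - 5) = -3*7 = -21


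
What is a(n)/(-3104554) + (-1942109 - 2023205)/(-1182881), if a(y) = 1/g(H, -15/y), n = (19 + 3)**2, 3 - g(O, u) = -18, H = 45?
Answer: 5275942021555/1573850545746 ≈ 3.3522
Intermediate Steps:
g(O, u) = 21 (g(O, u) = 3 - 1*(-18) = 3 + 18 = 21)
n = 484 (n = 22**2 = 484)
a(y) = 1/21
a(n)/(-3104554) + (-1942109 - 2023205)/(-1182881) = (1/21)/(-3104554) + (-1942109 - 2023205)/(-1182881) = (1/21)*(-1/3104554) - 3965314*(-1/1182881) = -1/65195634 + 3965314/1182881 = 5275942021555/1573850545746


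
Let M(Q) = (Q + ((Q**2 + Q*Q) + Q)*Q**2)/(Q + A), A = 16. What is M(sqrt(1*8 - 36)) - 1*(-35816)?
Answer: 2549019/71 - 1000*I*sqrt(7)/71 ≈ 35902.0 - 37.264*I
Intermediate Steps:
M(Q) = (Q + Q**2*(Q + 2*Q**2))/(16 + Q) (M(Q) = (Q + ((Q**2 + Q*Q) + Q)*Q**2)/(Q + 16) = (Q + ((Q**2 + Q**2) + Q)*Q**2)/(16 + Q) = (Q + (2*Q**2 + Q)*Q**2)/(16 + Q) = (Q + (Q + 2*Q**2)*Q**2)/(16 + Q) = (Q + Q**2*(Q + 2*Q**2))/(16 + Q))
M(sqrt(1*8 - 36)) - 1*(-35816) = (sqrt(1*8 - 36) + (sqrt(1*8 - 36))**3 + 2*(sqrt(1*8 - 36))**4)/(16 + sqrt(1*8 - 36)) - 1*(-35816) = (sqrt(8 - 36) + (sqrt(8 - 36))**3 + 2*(sqrt(8 - 36))**4)/(16 + sqrt(8 - 36)) + 35816 = (sqrt(-28) + (sqrt(-28))**3 + 2*(sqrt(-28))**4)/(16 + sqrt(-28)) + 35816 = (2*I*sqrt(7) + (2*I*sqrt(7))**3 + 2*(2*I*sqrt(7))**4)/(16 + 2*I*sqrt(7)) + 35816 = (2*I*sqrt(7) - 56*I*sqrt(7) + 2*784)/(16 + 2*I*sqrt(7)) + 35816 = (2*I*sqrt(7) - 56*I*sqrt(7) + 1568)/(16 + 2*I*sqrt(7)) + 35816 = (1568 - 54*I*sqrt(7))/(16 + 2*I*sqrt(7)) + 35816 = 35816 + (1568 - 54*I*sqrt(7))/(16 + 2*I*sqrt(7))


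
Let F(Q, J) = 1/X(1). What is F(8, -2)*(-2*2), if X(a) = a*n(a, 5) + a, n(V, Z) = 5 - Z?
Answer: -4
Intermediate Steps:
X(a) = a (X(a) = a*(5 - 1*5) + a = a*(5 - 5) + a = a*0 + a = 0 + a = a)
F(Q, J) = 1 (F(Q, J) = 1/1 = 1)
F(8, -2)*(-2*2) = 1*(-2*2) = 1*(-4) = -4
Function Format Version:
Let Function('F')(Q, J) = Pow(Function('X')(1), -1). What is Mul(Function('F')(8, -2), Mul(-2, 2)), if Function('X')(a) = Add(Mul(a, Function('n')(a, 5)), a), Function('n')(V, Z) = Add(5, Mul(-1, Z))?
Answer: -4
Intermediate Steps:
Function('X')(a) = a (Function('X')(a) = Add(Mul(a, Add(5, Mul(-1, 5))), a) = Add(Mul(a, Add(5, -5)), a) = Add(Mul(a, 0), a) = Add(0, a) = a)
Function('F')(Q, J) = 1 (Function('F')(Q, J) = Pow(1, -1) = 1)
Mul(Function('F')(8, -2), Mul(-2, 2)) = Mul(1, Mul(-2, 2)) = Mul(1, -4) = -4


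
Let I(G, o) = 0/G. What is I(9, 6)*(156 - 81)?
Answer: 0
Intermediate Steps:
I(G, o) = 0
I(9, 6)*(156 - 81) = 0*(156 - 81) = 0*75 = 0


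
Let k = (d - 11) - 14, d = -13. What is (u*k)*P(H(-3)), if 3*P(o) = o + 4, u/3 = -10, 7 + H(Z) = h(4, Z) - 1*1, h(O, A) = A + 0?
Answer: -2660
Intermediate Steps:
h(O, A) = A
H(Z) = -8 + Z (H(Z) = -7 + (Z - 1*1) = -7 + (Z - 1) = -7 + (-1 + Z) = -8 + Z)
u = -30 (u = 3*(-10) = -30)
k = -38 (k = (-13 - 11) - 14 = -24 - 14 = -38)
P(o) = 4/3 + o/3 (P(o) = (o + 4)/3 = (4 + o)/3 = 4/3 + o/3)
(u*k)*P(H(-3)) = (-30*(-38))*(4/3 + (-8 - 3)/3) = 1140*(4/3 + (⅓)*(-11)) = 1140*(4/3 - 11/3) = 1140*(-7/3) = -2660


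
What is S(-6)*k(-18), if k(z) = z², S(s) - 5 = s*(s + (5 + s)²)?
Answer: 11340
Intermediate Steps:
S(s) = 5 + s*(s + (5 + s)²)
S(-6)*k(-18) = (5 + (-6)² - 6*(5 - 6)²)*(-18)² = (5 + 36 - 6*(-1)²)*324 = (5 + 36 - 6*1)*324 = (5 + 36 - 6)*324 = 35*324 = 11340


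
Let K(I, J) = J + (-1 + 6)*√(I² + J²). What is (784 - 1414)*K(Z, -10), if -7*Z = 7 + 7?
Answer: 6300 - 6300*√26 ≈ -25824.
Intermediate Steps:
Z = -2 (Z = -(7 + 7)/7 = -⅐*14 = -2)
K(I, J) = J + 5*√(I² + J²)
(784 - 1414)*K(Z, -10) = (784 - 1414)*(-10 + 5*√((-2)² + (-10)²)) = -630*(-10 + 5*√(4 + 100)) = -630*(-10 + 5*√104) = -630*(-10 + 5*(2*√26)) = -630*(-10 + 10*√26) = 6300 - 6300*√26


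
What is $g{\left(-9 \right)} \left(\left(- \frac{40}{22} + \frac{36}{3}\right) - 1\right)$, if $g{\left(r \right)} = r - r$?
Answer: $0$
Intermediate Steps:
$g{\left(r \right)} = 0$
$g{\left(-9 \right)} \left(\left(- \frac{40}{22} + \frac{36}{3}\right) - 1\right) = 0 \left(\left(- \frac{40}{22} + \frac{36}{3}\right) - 1\right) = 0 \left(\left(\left(-40\right) \frac{1}{22} + 36 \cdot \frac{1}{3}\right) - 1\right) = 0 \left(\left(- \frac{20}{11} + 12\right) - 1\right) = 0 \left(\frac{112}{11} - 1\right) = 0 \cdot \frac{101}{11} = 0$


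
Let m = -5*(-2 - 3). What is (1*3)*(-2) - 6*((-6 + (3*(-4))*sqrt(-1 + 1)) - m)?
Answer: 180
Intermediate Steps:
m = 25 (m = -5*(-5) = 25)
(1*3)*(-2) - 6*((-6 + (3*(-4))*sqrt(-1 + 1)) - m) = (1*3)*(-2) - 6*((-6 + (3*(-4))*sqrt(-1 + 1)) - 1*25) = 3*(-2) - 6*((-6 - 12*sqrt(0)) - 25) = -6 - 6*((-6 - 12*0) - 25) = -6 - 6*((-6 + 0) - 25) = -6 - 6*(-6 - 25) = -6 - 6*(-31) = -6 + 186 = 180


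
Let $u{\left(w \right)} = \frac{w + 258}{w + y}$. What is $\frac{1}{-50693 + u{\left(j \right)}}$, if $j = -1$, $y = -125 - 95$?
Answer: $- \frac{221}{11203410} \approx -1.9726 \cdot 10^{-5}$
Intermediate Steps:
$y = -220$ ($y = -125 - 95 = -220$)
$u{\left(w \right)} = \frac{258 + w}{-220 + w}$ ($u{\left(w \right)} = \frac{w + 258}{w - 220} = \frac{258 + w}{-220 + w}$)
$\frac{1}{-50693 + u{\left(j \right)}} = \frac{1}{-50693 + \frac{258 - 1}{-220 - 1}} = \frac{1}{-50693 + \frac{1}{-221} \cdot 257} = \frac{1}{-50693 - \frac{257}{221}} = \frac{1}{- \frac{11203410}{221}} = - \frac{221}{11203410}$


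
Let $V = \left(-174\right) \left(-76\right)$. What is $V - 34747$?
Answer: $-21523$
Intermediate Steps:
$V = 13224$
$V - 34747 = 13224 - 34747 = -21523$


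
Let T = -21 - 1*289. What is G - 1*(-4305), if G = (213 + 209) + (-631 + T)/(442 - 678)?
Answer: 1116513/236 ≈ 4731.0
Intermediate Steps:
T = -310 (T = -21 - 289 = -310)
G = 100533/236 (G = (213 + 209) + (-631 - 310)/(442 - 678) = 422 - 941/(-236) = 422 - 941*(-1/236) = 422 + 941/236 = 100533/236 ≈ 425.99)
G - 1*(-4305) = 100533/236 - 1*(-4305) = 100533/236 + 4305 = 1116513/236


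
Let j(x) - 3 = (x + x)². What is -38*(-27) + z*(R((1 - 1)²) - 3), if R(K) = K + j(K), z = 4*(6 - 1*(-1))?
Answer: 1026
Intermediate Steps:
j(x) = 3 + 4*x² (j(x) = 3 + (x + x)² = 3 + (2*x)² = 3 + 4*x²)
z = 28 (z = 4*(6 + 1) = 4*7 = 28)
R(K) = 3 + K + 4*K² (R(K) = K + (3 + 4*K²) = 3 + K + 4*K²)
-38*(-27) + z*(R((1 - 1)²) - 3) = -38*(-27) + 28*((3 + (1 - 1)² + 4*((1 - 1)²)²) - 3) = 1026 + 28*((3 + 0² + 4*(0²)²) - 3) = 1026 + 28*((3 + 0 + 4*0²) - 3) = 1026 + 28*((3 + 0 + 4*0) - 3) = 1026 + 28*((3 + 0 + 0) - 3) = 1026 + 28*(3 - 3) = 1026 + 28*0 = 1026 + 0 = 1026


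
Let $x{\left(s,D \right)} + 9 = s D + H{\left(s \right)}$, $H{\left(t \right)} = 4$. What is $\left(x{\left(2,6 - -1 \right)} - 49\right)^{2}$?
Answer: $1600$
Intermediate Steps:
$x{\left(s,D \right)} = -5 + D s$ ($x{\left(s,D \right)} = -9 + \left(s D + 4\right) = -9 + \left(D s + 4\right) = -9 + \left(4 + D s\right) = -5 + D s$)
$\left(x{\left(2,6 - -1 \right)} - 49\right)^{2} = \left(\left(-5 + \left(6 - -1\right) 2\right) - 49\right)^{2} = \left(\left(-5 + \left(6 + 1\right) 2\right) - 49\right)^{2} = \left(\left(-5 + 7 \cdot 2\right) - 49\right)^{2} = \left(\left(-5 + 14\right) - 49\right)^{2} = \left(9 - 49\right)^{2} = \left(-40\right)^{2} = 1600$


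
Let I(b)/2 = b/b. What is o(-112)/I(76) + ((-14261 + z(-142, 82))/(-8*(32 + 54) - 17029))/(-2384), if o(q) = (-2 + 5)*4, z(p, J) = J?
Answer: 253409789/42237328 ≈ 5.9997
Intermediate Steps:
o(q) = 12 (o(q) = 3*4 = 12)
I(b) = 2 (I(b) = 2*(b/b) = 2*1 = 2)
o(-112)/I(76) + ((-14261 + z(-142, 82))/(-8*(32 + 54) - 17029))/(-2384) = 12/2 + ((-14261 + 82)/(-8*(32 + 54) - 17029))/(-2384) = 12*(1/2) - 14179/(-8*86 - 17029)*(-1/2384) = 6 - 14179/(-688 - 17029)*(-1/2384) = 6 - 14179/(-17717)*(-1/2384) = 6 - 14179*(-1/17717)*(-1/2384) = 6 + (14179/17717)*(-1/2384) = 6 - 14179/42237328 = 253409789/42237328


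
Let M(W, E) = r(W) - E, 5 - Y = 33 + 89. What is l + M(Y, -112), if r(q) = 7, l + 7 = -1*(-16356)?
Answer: 16468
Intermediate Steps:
l = 16349 (l = -7 - 1*(-16356) = -7 + 16356 = 16349)
Y = -117 (Y = 5 - (33 + 89) = 5 - 1*122 = 5 - 122 = -117)
M(W, E) = 7 - E
l + M(Y, -112) = 16349 + (7 - 1*(-112)) = 16349 + (7 + 112) = 16349 + 119 = 16468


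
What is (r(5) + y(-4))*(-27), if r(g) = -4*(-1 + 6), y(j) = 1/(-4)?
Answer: 2187/4 ≈ 546.75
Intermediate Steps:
y(j) = -¼
r(g) = -20 (r(g) = -4*5 = -20)
(r(5) + y(-4))*(-27) = (-20 - ¼)*(-27) = -81/4*(-27) = 2187/4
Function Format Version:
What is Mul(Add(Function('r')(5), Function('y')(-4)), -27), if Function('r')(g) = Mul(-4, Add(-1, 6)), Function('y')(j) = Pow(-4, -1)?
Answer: Rational(2187, 4) ≈ 546.75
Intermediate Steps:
Function('y')(j) = Rational(-1, 4)
Function('r')(g) = -20 (Function('r')(g) = Mul(-4, 5) = -20)
Mul(Add(Function('r')(5), Function('y')(-4)), -27) = Mul(Add(-20, Rational(-1, 4)), -27) = Mul(Rational(-81, 4), -27) = Rational(2187, 4)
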